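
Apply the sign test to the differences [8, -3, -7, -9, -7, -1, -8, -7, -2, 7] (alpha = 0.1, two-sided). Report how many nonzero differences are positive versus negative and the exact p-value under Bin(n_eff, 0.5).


Step 1: Discard zero differences. Original n = 10; n_eff = number of nonzero differences = 10.
Nonzero differences (with sign): +8, -3, -7, -9, -7, -1, -8, -7, -2, +7
Step 2: Count signs: positive = 2, negative = 8.
Step 3: Under H0: P(positive) = 0.5, so the number of positives S ~ Bin(10, 0.5).
Step 4: Two-sided exact p-value = sum of Bin(10,0.5) probabilities at or below the observed probability = 0.109375.
Step 5: alpha = 0.1. fail to reject H0.

n_eff = 10, pos = 2, neg = 8, p = 0.109375, fail to reject H0.


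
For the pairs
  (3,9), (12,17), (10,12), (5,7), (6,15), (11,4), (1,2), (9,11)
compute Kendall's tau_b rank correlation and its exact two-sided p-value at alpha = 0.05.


Step 1: Enumerate the 28 unordered pairs (i,j) with i<j and classify each by sign(x_j-x_i) * sign(y_j-y_i).
  (1,2):dx=+9,dy=+8->C; (1,3):dx=+7,dy=+3->C; (1,4):dx=+2,dy=-2->D; (1,5):dx=+3,dy=+6->C
  (1,6):dx=+8,dy=-5->D; (1,7):dx=-2,dy=-7->C; (1,8):dx=+6,dy=+2->C; (2,3):dx=-2,dy=-5->C
  (2,4):dx=-7,dy=-10->C; (2,5):dx=-6,dy=-2->C; (2,6):dx=-1,dy=-13->C; (2,7):dx=-11,dy=-15->C
  (2,8):dx=-3,dy=-6->C; (3,4):dx=-5,dy=-5->C; (3,5):dx=-4,dy=+3->D; (3,6):dx=+1,dy=-8->D
  (3,7):dx=-9,dy=-10->C; (3,8):dx=-1,dy=-1->C; (4,5):dx=+1,dy=+8->C; (4,6):dx=+6,dy=-3->D
  (4,7):dx=-4,dy=-5->C; (4,8):dx=+4,dy=+4->C; (5,6):dx=+5,dy=-11->D; (5,7):dx=-5,dy=-13->C
  (5,8):dx=+3,dy=-4->D; (6,7):dx=-10,dy=-2->C; (6,8):dx=-2,dy=+7->D; (7,8):dx=+8,dy=+9->C
Step 2: C = 20, D = 8, total pairs = 28.
Step 3: tau = (C - D)/(n(n-1)/2) = (20 - 8)/28 = 0.428571.
Step 4: Exact two-sided p-value (enumerate n! = 40320 permutations of y under H0): p = 0.178869.
Step 5: alpha = 0.05. fail to reject H0.

tau_b = 0.4286 (C=20, D=8), p = 0.178869, fail to reject H0.


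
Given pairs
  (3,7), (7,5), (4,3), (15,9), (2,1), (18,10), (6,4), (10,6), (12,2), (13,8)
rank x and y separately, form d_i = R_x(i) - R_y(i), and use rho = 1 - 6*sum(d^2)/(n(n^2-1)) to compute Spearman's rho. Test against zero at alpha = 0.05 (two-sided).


Step 1: Rank x and y separately (midranks; no ties here).
rank(x): 3->2, 7->5, 4->3, 15->9, 2->1, 18->10, 6->4, 10->6, 12->7, 13->8
rank(y): 7->7, 5->5, 3->3, 9->9, 1->1, 10->10, 4->4, 6->6, 2->2, 8->8
Step 2: d_i = R_x(i) - R_y(i); compute d_i^2.
  (2-7)^2=25, (5-5)^2=0, (3-3)^2=0, (9-9)^2=0, (1-1)^2=0, (10-10)^2=0, (4-4)^2=0, (6-6)^2=0, (7-2)^2=25, (8-8)^2=0
sum(d^2) = 50.
Step 3: rho = 1 - 6*50 / (10*(10^2 - 1)) = 1 - 300/990 = 0.696970.
Step 4: Under H0, t = rho * sqrt((n-2)/(1-rho^2)) = 2.7490 ~ t(8).
Step 5: Two-sided p-value from the t-distribution with 8 df = 0.025097.
Step 6: alpha = 0.05. reject H0.

rho = 0.6970, p = 0.025097, reject H0 at alpha = 0.05.


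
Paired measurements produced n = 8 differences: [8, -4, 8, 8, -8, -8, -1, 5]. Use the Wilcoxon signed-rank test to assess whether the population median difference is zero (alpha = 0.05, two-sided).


Step 1: Drop any zero differences (none here) and take |d_i|.
|d| = [8, 4, 8, 8, 8, 8, 1, 5]
Step 2: Midrank |d_i| (ties get averaged ranks).
ranks: |8|->6, |4|->2, |8|->6, |8|->6, |8|->6, |8|->6, |1|->1, |5|->3
Step 3: Attach original signs; sum ranks with positive sign and with negative sign.
W+ = 6 + 6 + 6 + 3 = 21
W- = 2 + 6 + 6 + 1 = 15
(Check: W+ + W- = 36 should equal n(n+1)/2 = 36.)
Step 4: Test statistic W = min(W+, W-) = 15.
Step 5: Ties in |d|, so use the tie-corrected normal approximation.
        E[W] = n(n+1)/4 = 8*9/4 = 18.
        Tie groups: |d|=8 (t=5); sum(t^3 - t) = 120.
        Var[W] = n(n+1)(2n+1)/24 - sum(t^3-t)/48 = 1224/24 - 120/48 = 48.5.
        z = (W - E[W]) / sqrt(Var[W]) = (15 - 18) / 6.9642 = -0.4308.
        Two-sided p = 2*Phi(z) = 0.666632.
Step 6: alpha = 0.05. fail to reject H0.

W+ = 21, W- = 15, W = min = 15, p = 0.666632, fail to reject H0.


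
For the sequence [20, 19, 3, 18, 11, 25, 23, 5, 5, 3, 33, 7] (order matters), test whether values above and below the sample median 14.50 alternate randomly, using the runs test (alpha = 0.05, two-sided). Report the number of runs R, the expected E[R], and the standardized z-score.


Step 1: Compute median = 14.50; label A = above, B = below.
Labels in order: AABABAABBBAB  (n_A = 6, n_B = 6)
Step 2: Count runs R = 8.
Step 3: Under H0 (random ordering), E[R] = 2*n_A*n_B/(n_A+n_B) + 1 = 2*6*6/12 + 1 = 7.0000.
        Var[R] = 2*n_A*n_B*(2*n_A*n_B - n_A - n_B) / ((n_A+n_B)^2 * (n_A+n_B-1)) = 4320/1584 = 2.7273.
        SD[R] = 1.6514.
Step 4: Continuity-corrected z = (R - 0.5 - E[R]) / SD[R] = (8 - 0.5 - 7.0000) / 1.6514 = 0.3028.
Step 5: Two-sided p-value via normal approximation = 2*(1 - Phi(|z|)) = 0.762069.
Step 6: alpha = 0.05. fail to reject H0.

R = 8, z = 0.3028, p = 0.762069, fail to reject H0.


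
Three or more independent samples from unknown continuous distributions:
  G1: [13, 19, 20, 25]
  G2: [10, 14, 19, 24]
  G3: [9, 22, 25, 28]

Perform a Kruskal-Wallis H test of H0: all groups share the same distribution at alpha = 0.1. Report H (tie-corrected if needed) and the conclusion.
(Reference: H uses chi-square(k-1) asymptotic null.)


Step 1: Combine all N = 12 observations and assign midranks.
sorted (value, group, rank): (9,G3,1), (10,G2,2), (13,G1,3), (14,G2,4), (19,G1,5.5), (19,G2,5.5), (20,G1,7), (22,G3,8), (24,G2,9), (25,G1,10.5), (25,G3,10.5), (28,G3,12)
Step 2: Sum ranks within each group.
R_1 = 26 (n_1 = 4)
R_2 = 20.5 (n_2 = 4)
R_3 = 31.5 (n_3 = 4)
Step 3: H = 12/(N(N+1)) * sum(R_i^2/n_i) - 3(N+1)
     = 12/(12*13) * (26^2/4 + 20.5^2/4 + 31.5^2/4) - 3*13
     = 0.076923 * 522.125 - 39
     = 1.163462.
Step 4: Ties present; correction factor C = 1 - 12/(12^3 - 12) = 0.993007. Corrected H = 1.163462 / 0.993007 = 1.171655.
Step 5: Under H0, H ~ chi^2(2); p-value = 0.556645.
Step 6: alpha = 0.1. fail to reject H0.

H = 1.1717, df = 2, p = 0.556645, fail to reject H0.


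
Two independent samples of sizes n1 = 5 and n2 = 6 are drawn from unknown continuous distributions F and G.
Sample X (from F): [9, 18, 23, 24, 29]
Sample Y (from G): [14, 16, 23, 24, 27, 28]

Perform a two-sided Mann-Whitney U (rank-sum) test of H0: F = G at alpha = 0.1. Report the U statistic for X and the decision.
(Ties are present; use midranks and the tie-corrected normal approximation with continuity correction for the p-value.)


Step 1: Combine and sort all 11 observations; assign midranks.
sorted (value, group): (9,X), (14,Y), (16,Y), (18,X), (23,X), (23,Y), (24,X), (24,Y), (27,Y), (28,Y), (29,X)
ranks: 9->1, 14->2, 16->3, 18->4, 23->5.5, 23->5.5, 24->7.5, 24->7.5, 27->9, 28->10, 29->11
Step 2: Rank sum for X: R1 = 1 + 4 + 5.5 + 7.5 + 11 = 29.
Step 3: U_X = R1 - n1(n1+1)/2 = 29 - 5*6/2 = 29 - 15 = 14.
       U_Y = n1*n2 - U_X = 30 - 14 = 16.
Step 4: Ties are present, so use the tie-corrected normal approximation (with continuity correction) for the p-value.
Step 5: p-value = 0.926933; compare to alpha = 0.1. fail to reject H0.

U_X = 14, p = 0.926933, fail to reject H0 at alpha = 0.1.


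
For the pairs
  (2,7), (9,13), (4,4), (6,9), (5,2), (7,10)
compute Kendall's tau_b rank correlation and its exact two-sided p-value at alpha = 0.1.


Step 1: Enumerate the 15 unordered pairs (i,j) with i<j and classify each by sign(x_j-x_i) * sign(y_j-y_i).
  (1,2):dx=+7,dy=+6->C; (1,3):dx=+2,dy=-3->D; (1,4):dx=+4,dy=+2->C; (1,5):dx=+3,dy=-5->D
  (1,6):dx=+5,dy=+3->C; (2,3):dx=-5,dy=-9->C; (2,4):dx=-3,dy=-4->C; (2,5):dx=-4,dy=-11->C
  (2,6):dx=-2,dy=-3->C; (3,4):dx=+2,dy=+5->C; (3,5):dx=+1,dy=-2->D; (3,6):dx=+3,dy=+6->C
  (4,5):dx=-1,dy=-7->C; (4,6):dx=+1,dy=+1->C; (5,6):dx=+2,dy=+8->C
Step 2: C = 12, D = 3, total pairs = 15.
Step 3: tau = (C - D)/(n(n-1)/2) = (12 - 3)/15 = 0.600000.
Step 4: Exact two-sided p-value (enumerate n! = 720 permutations of y under H0): p = 0.136111.
Step 5: alpha = 0.1. fail to reject H0.

tau_b = 0.6000 (C=12, D=3), p = 0.136111, fail to reject H0.


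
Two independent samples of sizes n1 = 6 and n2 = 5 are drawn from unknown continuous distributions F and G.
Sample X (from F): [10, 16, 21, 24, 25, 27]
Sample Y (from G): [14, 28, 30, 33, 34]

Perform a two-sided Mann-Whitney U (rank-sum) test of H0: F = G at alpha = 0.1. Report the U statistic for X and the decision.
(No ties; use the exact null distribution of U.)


Step 1: Combine and sort all 11 observations; assign midranks.
sorted (value, group): (10,X), (14,Y), (16,X), (21,X), (24,X), (25,X), (27,X), (28,Y), (30,Y), (33,Y), (34,Y)
ranks: 10->1, 14->2, 16->3, 21->4, 24->5, 25->6, 27->7, 28->8, 30->9, 33->10, 34->11
Step 2: Rank sum for X: R1 = 1 + 3 + 4 + 5 + 6 + 7 = 26.
Step 3: U_X = R1 - n1(n1+1)/2 = 26 - 6*7/2 = 26 - 21 = 5.
       U_Y = n1*n2 - U_X = 30 - 5 = 25.
Step 4: No ties, so the exact null distribution of U (based on enumerating the C(11,6) = 462 equally likely rank assignments) gives the two-sided p-value.
Step 5: p-value = 0.082251; compare to alpha = 0.1. reject H0.

U_X = 5, p = 0.082251, reject H0 at alpha = 0.1.


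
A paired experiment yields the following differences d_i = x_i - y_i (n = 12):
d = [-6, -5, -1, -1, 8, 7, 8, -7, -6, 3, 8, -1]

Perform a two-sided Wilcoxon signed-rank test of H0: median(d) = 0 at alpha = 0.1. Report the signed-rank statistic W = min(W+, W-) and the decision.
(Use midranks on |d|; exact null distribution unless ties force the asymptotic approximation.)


Step 1: Drop any zero differences (none here) and take |d_i|.
|d| = [6, 5, 1, 1, 8, 7, 8, 7, 6, 3, 8, 1]
Step 2: Midrank |d_i| (ties get averaged ranks).
ranks: |6|->6.5, |5|->5, |1|->2, |1|->2, |8|->11, |7|->8.5, |8|->11, |7|->8.5, |6|->6.5, |3|->4, |8|->11, |1|->2
Step 3: Attach original signs; sum ranks with positive sign and with negative sign.
W+ = 11 + 8.5 + 11 + 4 + 11 = 45.5
W- = 6.5 + 5 + 2 + 2 + 8.5 + 6.5 + 2 = 32.5
(Check: W+ + W- = 78 should equal n(n+1)/2 = 78.)
Step 4: Test statistic W = min(W+, W-) = 32.5.
Step 5: Ties in |d|, so use the tie-corrected normal approximation.
        E[W] = n(n+1)/4 = 12*13/4 = 39.
        Tie groups: |d|=1 (t=3), |d|=6 (t=2), |d|=7 (t=2), |d|=8 (t=3); sum(t^3 - t) = 60.
        Var[W] = n(n+1)(2n+1)/24 - sum(t^3-t)/48 = 3900/24 - 60/48 = 161.25.
        z = (W - E[W]) / sqrt(Var[W]) = (32.5 - 39) / 12.6984 = -0.5119.
        Two-sided p = 2*Phi(z) = 0.608739.
Step 6: alpha = 0.1. fail to reject H0.

W+ = 45.5, W- = 32.5, W = min = 32.5, p = 0.608739, fail to reject H0.


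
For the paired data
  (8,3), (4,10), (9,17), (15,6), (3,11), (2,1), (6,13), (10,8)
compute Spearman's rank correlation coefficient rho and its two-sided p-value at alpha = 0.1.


Step 1: Rank x and y separately (midranks; no ties here).
rank(x): 8->5, 4->3, 9->6, 15->8, 3->2, 2->1, 6->4, 10->7
rank(y): 3->2, 10->5, 17->8, 6->3, 11->6, 1->1, 13->7, 8->4
Step 2: d_i = R_x(i) - R_y(i); compute d_i^2.
  (5-2)^2=9, (3-5)^2=4, (6-8)^2=4, (8-3)^2=25, (2-6)^2=16, (1-1)^2=0, (4-7)^2=9, (7-4)^2=9
sum(d^2) = 76.
Step 3: rho = 1 - 6*76 / (8*(8^2 - 1)) = 1 - 456/504 = 0.095238.
Step 4: Under H0, t = rho * sqrt((n-2)/(1-rho^2)) = 0.2343 ~ t(6).
Step 5: Two-sided p-value from the t-distribution with 6 df = 0.822505.
Step 6: alpha = 0.1. fail to reject H0.

rho = 0.0952, p = 0.822505, fail to reject H0 at alpha = 0.1.


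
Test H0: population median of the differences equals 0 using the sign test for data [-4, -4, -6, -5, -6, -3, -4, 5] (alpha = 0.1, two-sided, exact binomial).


Step 1: Discard zero differences. Original n = 8; n_eff = number of nonzero differences = 8.
Nonzero differences (with sign): -4, -4, -6, -5, -6, -3, -4, +5
Step 2: Count signs: positive = 1, negative = 7.
Step 3: Under H0: P(positive) = 0.5, so the number of positives S ~ Bin(8, 0.5).
Step 4: Two-sided exact p-value = sum of Bin(8,0.5) probabilities at or below the observed probability = 0.070312.
Step 5: alpha = 0.1. reject H0.

n_eff = 8, pos = 1, neg = 7, p = 0.070312, reject H0.


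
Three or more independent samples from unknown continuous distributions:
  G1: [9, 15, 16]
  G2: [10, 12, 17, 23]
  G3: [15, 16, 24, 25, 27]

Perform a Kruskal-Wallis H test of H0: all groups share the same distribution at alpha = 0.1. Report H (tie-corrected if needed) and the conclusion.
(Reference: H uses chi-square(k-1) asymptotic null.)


Step 1: Combine all N = 12 observations and assign midranks.
sorted (value, group, rank): (9,G1,1), (10,G2,2), (12,G2,3), (15,G1,4.5), (15,G3,4.5), (16,G1,6.5), (16,G3,6.5), (17,G2,8), (23,G2,9), (24,G3,10), (25,G3,11), (27,G3,12)
Step 2: Sum ranks within each group.
R_1 = 12 (n_1 = 3)
R_2 = 22 (n_2 = 4)
R_3 = 44 (n_3 = 5)
Step 3: H = 12/(N(N+1)) * sum(R_i^2/n_i) - 3(N+1)
     = 12/(12*13) * (12^2/3 + 22^2/4 + 44^2/5) - 3*13
     = 0.076923 * 556.2 - 39
     = 3.784615.
Step 4: Ties present; correction factor C = 1 - 12/(12^3 - 12) = 0.993007. Corrected H = 3.784615 / 0.993007 = 3.811268.
Step 5: Under H0, H ~ chi^2(2); p-value = 0.148728.
Step 6: alpha = 0.1. fail to reject H0.

H = 3.8113, df = 2, p = 0.148728, fail to reject H0.


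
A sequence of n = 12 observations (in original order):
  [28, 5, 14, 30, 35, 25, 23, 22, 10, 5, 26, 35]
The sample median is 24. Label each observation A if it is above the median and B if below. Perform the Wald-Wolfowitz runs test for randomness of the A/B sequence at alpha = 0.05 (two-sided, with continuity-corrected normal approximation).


Step 1: Compute median = 24; label A = above, B = below.
Labels in order: ABBAAABBBBAA  (n_A = 6, n_B = 6)
Step 2: Count runs R = 5.
Step 3: Under H0 (random ordering), E[R] = 2*n_A*n_B/(n_A+n_B) + 1 = 2*6*6/12 + 1 = 7.0000.
        Var[R] = 2*n_A*n_B*(2*n_A*n_B - n_A - n_B) / ((n_A+n_B)^2 * (n_A+n_B-1)) = 4320/1584 = 2.7273.
        SD[R] = 1.6514.
Step 4: Continuity-corrected z = (R + 0.5 - E[R]) / SD[R] = (5 + 0.5 - 7.0000) / 1.6514 = -0.9083.
Step 5: Two-sided p-value via normal approximation = 2*(1 - Phi(|z|)) = 0.363722.
Step 6: alpha = 0.05. fail to reject H0.

R = 5, z = -0.9083, p = 0.363722, fail to reject H0.


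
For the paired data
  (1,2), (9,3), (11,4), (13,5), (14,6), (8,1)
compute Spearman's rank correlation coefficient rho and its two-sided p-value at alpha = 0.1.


Step 1: Rank x and y separately (midranks; no ties here).
rank(x): 1->1, 9->3, 11->4, 13->5, 14->6, 8->2
rank(y): 2->2, 3->3, 4->4, 5->5, 6->6, 1->1
Step 2: d_i = R_x(i) - R_y(i); compute d_i^2.
  (1-2)^2=1, (3-3)^2=0, (4-4)^2=0, (5-5)^2=0, (6-6)^2=0, (2-1)^2=1
sum(d^2) = 2.
Step 3: rho = 1 - 6*2 / (6*(6^2 - 1)) = 1 - 12/210 = 0.942857.
Step 4: Under H0, t = rho * sqrt((n-2)/(1-rho^2)) = 5.6595 ~ t(4).
Step 5: Two-sided p-value from the t-distribution with 4 df = 0.004805.
Step 6: alpha = 0.1. reject H0.

rho = 0.9429, p = 0.004805, reject H0 at alpha = 0.1.


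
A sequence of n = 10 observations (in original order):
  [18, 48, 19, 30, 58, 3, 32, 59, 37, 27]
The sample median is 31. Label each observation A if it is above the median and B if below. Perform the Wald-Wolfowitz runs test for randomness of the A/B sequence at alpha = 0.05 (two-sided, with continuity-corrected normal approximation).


Step 1: Compute median = 31; label A = above, B = below.
Labels in order: BABBABAAAB  (n_A = 5, n_B = 5)
Step 2: Count runs R = 7.
Step 3: Under H0 (random ordering), E[R] = 2*n_A*n_B/(n_A+n_B) + 1 = 2*5*5/10 + 1 = 6.0000.
        Var[R] = 2*n_A*n_B*(2*n_A*n_B - n_A - n_B) / ((n_A+n_B)^2 * (n_A+n_B-1)) = 2000/900 = 2.2222.
        SD[R] = 1.4907.
Step 4: Continuity-corrected z = (R - 0.5 - E[R]) / SD[R] = (7 - 0.5 - 6.0000) / 1.4907 = 0.3354.
Step 5: Two-sided p-value via normal approximation = 2*(1 - Phi(|z|)) = 0.737316.
Step 6: alpha = 0.05. fail to reject H0.

R = 7, z = 0.3354, p = 0.737316, fail to reject H0.


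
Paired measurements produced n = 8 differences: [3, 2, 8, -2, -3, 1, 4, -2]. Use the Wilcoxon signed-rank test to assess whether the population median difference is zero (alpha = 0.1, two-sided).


Step 1: Drop any zero differences (none here) and take |d_i|.
|d| = [3, 2, 8, 2, 3, 1, 4, 2]
Step 2: Midrank |d_i| (ties get averaged ranks).
ranks: |3|->5.5, |2|->3, |8|->8, |2|->3, |3|->5.5, |1|->1, |4|->7, |2|->3
Step 3: Attach original signs; sum ranks with positive sign and with negative sign.
W+ = 5.5 + 3 + 8 + 1 + 7 = 24.5
W- = 3 + 5.5 + 3 = 11.5
(Check: W+ + W- = 36 should equal n(n+1)/2 = 36.)
Step 4: Test statistic W = min(W+, W-) = 11.5.
Step 5: Ties in |d|, so use the tie-corrected normal approximation.
        E[W] = n(n+1)/4 = 8*9/4 = 18.
        Tie groups: |d|=2 (t=3), |d|=3 (t=2); sum(t^3 - t) = 30.
        Var[W] = n(n+1)(2n+1)/24 - sum(t^3-t)/48 = 1224/24 - 30/48 = 50.375.
        z = (W - E[W]) / sqrt(Var[W]) = (11.5 - 18) / 7.0975 = -0.9158.
        Two-sided p = 2*Phi(z) = 0.359766.
Step 6: alpha = 0.1. fail to reject H0.

W+ = 24.5, W- = 11.5, W = min = 11.5, p = 0.359766, fail to reject H0.


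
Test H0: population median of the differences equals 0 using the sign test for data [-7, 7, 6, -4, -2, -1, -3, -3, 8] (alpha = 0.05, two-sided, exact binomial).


Step 1: Discard zero differences. Original n = 9; n_eff = number of nonzero differences = 9.
Nonzero differences (with sign): -7, +7, +6, -4, -2, -1, -3, -3, +8
Step 2: Count signs: positive = 3, negative = 6.
Step 3: Under H0: P(positive) = 0.5, so the number of positives S ~ Bin(9, 0.5).
Step 4: Two-sided exact p-value = sum of Bin(9,0.5) probabilities at or below the observed probability = 0.507812.
Step 5: alpha = 0.05. fail to reject H0.

n_eff = 9, pos = 3, neg = 6, p = 0.507812, fail to reject H0.


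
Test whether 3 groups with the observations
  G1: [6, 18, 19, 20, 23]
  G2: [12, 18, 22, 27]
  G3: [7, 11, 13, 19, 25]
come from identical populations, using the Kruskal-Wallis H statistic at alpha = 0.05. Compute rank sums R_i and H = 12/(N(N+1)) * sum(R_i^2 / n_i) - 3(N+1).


Step 1: Combine all N = 14 observations and assign midranks.
sorted (value, group, rank): (6,G1,1), (7,G3,2), (11,G3,3), (12,G2,4), (13,G3,5), (18,G1,6.5), (18,G2,6.5), (19,G1,8.5), (19,G3,8.5), (20,G1,10), (22,G2,11), (23,G1,12), (25,G3,13), (27,G2,14)
Step 2: Sum ranks within each group.
R_1 = 38 (n_1 = 5)
R_2 = 35.5 (n_2 = 4)
R_3 = 31.5 (n_3 = 5)
Step 3: H = 12/(N(N+1)) * sum(R_i^2/n_i) - 3(N+1)
     = 12/(14*15) * (38^2/5 + 35.5^2/4 + 31.5^2/5) - 3*15
     = 0.057143 * 802.312 - 45
     = 0.846429.
Step 4: Ties present; correction factor C = 1 - 12/(14^3 - 14) = 0.995604. Corrected H = 0.846429 / 0.995604 = 0.850166.
Step 5: Under H0, H ~ chi^2(2); p-value = 0.653716.
Step 6: alpha = 0.05. fail to reject H0.

H = 0.8502, df = 2, p = 0.653716, fail to reject H0.


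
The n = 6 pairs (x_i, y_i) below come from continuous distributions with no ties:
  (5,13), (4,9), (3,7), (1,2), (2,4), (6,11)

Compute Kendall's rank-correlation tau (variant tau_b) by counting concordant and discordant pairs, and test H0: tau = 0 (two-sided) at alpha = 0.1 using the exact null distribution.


Step 1: Enumerate the 15 unordered pairs (i,j) with i<j and classify each by sign(x_j-x_i) * sign(y_j-y_i).
  (1,2):dx=-1,dy=-4->C; (1,3):dx=-2,dy=-6->C; (1,4):dx=-4,dy=-11->C; (1,5):dx=-3,dy=-9->C
  (1,6):dx=+1,dy=-2->D; (2,3):dx=-1,dy=-2->C; (2,4):dx=-3,dy=-7->C; (2,5):dx=-2,dy=-5->C
  (2,6):dx=+2,dy=+2->C; (3,4):dx=-2,dy=-5->C; (3,5):dx=-1,dy=-3->C; (3,6):dx=+3,dy=+4->C
  (4,5):dx=+1,dy=+2->C; (4,6):dx=+5,dy=+9->C; (5,6):dx=+4,dy=+7->C
Step 2: C = 14, D = 1, total pairs = 15.
Step 3: tau = (C - D)/(n(n-1)/2) = (14 - 1)/15 = 0.866667.
Step 4: Exact two-sided p-value (enumerate n! = 720 permutations of y under H0): p = 0.016667.
Step 5: alpha = 0.1. reject H0.

tau_b = 0.8667 (C=14, D=1), p = 0.016667, reject H0.


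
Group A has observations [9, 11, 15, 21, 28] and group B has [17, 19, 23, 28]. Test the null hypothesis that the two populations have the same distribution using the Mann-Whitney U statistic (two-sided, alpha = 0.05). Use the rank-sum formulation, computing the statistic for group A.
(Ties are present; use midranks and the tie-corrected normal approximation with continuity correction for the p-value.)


Step 1: Combine and sort all 9 observations; assign midranks.
sorted (value, group): (9,X), (11,X), (15,X), (17,Y), (19,Y), (21,X), (23,Y), (28,X), (28,Y)
ranks: 9->1, 11->2, 15->3, 17->4, 19->5, 21->6, 23->7, 28->8.5, 28->8.5
Step 2: Rank sum for X: R1 = 1 + 2 + 3 + 6 + 8.5 = 20.5.
Step 3: U_X = R1 - n1(n1+1)/2 = 20.5 - 5*6/2 = 20.5 - 15 = 5.5.
       U_Y = n1*n2 - U_X = 20 - 5.5 = 14.5.
Step 4: Ties are present, so use the tie-corrected normal approximation (with continuity correction) for the p-value.
Step 5: p-value = 0.325163; compare to alpha = 0.05. fail to reject H0.

U_X = 5.5, p = 0.325163, fail to reject H0 at alpha = 0.05.


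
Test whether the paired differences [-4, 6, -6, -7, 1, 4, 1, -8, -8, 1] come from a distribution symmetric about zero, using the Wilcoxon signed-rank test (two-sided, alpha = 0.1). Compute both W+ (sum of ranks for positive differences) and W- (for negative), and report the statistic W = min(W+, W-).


Step 1: Drop any zero differences (none here) and take |d_i|.
|d| = [4, 6, 6, 7, 1, 4, 1, 8, 8, 1]
Step 2: Midrank |d_i| (ties get averaged ranks).
ranks: |4|->4.5, |6|->6.5, |6|->6.5, |7|->8, |1|->2, |4|->4.5, |1|->2, |8|->9.5, |8|->9.5, |1|->2
Step 3: Attach original signs; sum ranks with positive sign and with negative sign.
W+ = 6.5 + 2 + 4.5 + 2 + 2 = 17
W- = 4.5 + 6.5 + 8 + 9.5 + 9.5 = 38
(Check: W+ + W- = 55 should equal n(n+1)/2 = 55.)
Step 4: Test statistic W = min(W+, W-) = 17.
Step 5: Ties in |d|, so use the tie-corrected normal approximation.
        E[W] = n(n+1)/4 = 10*11/4 = 27.5.
        Tie groups: |d|=1 (t=3), |d|=4 (t=2), |d|=6 (t=2), |d|=8 (t=2); sum(t^3 - t) = 42.
        Var[W] = n(n+1)(2n+1)/24 - sum(t^3-t)/48 = 2310/24 - 42/48 = 95.375.
        z = (W - E[W]) / sqrt(Var[W]) = (17 - 27.5) / 9.7660 = -1.0752.
        Two-sided p = 2*Phi(z) = 0.282304.
Step 6: alpha = 0.1. fail to reject H0.

W+ = 17, W- = 38, W = min = 17, p = 0.282304, fail to reject H0.


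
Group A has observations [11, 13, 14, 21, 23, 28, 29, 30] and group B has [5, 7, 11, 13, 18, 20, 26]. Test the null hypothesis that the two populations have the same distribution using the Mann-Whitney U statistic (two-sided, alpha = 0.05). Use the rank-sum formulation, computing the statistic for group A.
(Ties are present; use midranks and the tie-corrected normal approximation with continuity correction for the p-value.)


Step 1: Combine and sort all 15 observations; assign midranks.
sorted (value, group): (5,Y), (7,Y), (11,X), (11,Y), (13,X), (13,Y), (14,X), (18,Y), (20,Y), (21,X), (23,X), (26,Y), (28,X), (29,X), (30,X)
ranks: 5->1, 7->2, 11->3.5, 11->3.5, 13->5.5, 13->5.5, 14->7, 18->8, 20->9, 21->10, 23->11, 26->12, 28->13, 29->14, 30->15
Step 2: Rank sum for X: R1 = 3.5 + 5.5 + 7 + 10 + 11 + 13 + 14 + 15 = 79.
Step 3: U_X = R1 - n1(n1+1)/2 = 79 - 8*9/2 = 79 - 36 = 43.
       U_Y = n1*n2 - U_X = 56 - 43 = 13.
Step 4: Ties are present, so use the tie-corrected normal approximation (with continuity correction) for the p-value.
Step 5: p-value = 0.092753; compare to alpha = 0.05. fail to reject H0.

U_X = 43, p = 0.092753, fail to reject H0 at alpha = 0.05.


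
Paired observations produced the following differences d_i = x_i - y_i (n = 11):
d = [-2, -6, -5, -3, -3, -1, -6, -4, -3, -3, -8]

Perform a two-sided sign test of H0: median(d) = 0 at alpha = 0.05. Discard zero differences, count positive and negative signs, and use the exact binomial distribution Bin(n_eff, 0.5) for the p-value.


Step 1: Discard zero differences. Original n = 11; n_eff = number of nonzero differences = 11.
Nonzero differences (with sign): -2, -6, -5, -3, -3, -1, -6, -4, -3, -3, -8
Step 2: Count signs: positive = 0, negative = 11.
Step 3: Under H0: P(positive) = 0.5, so the number of positives S ~ Bin(11, 0.5).
Step 4: Two-sided exact p-value = sum of Bin(11,0.5) probabilities at or below the observed probability = 0.000977.
Step 5: alpha = 0.05. reject H0.

n_eff = 11, pos = 0, neg = 11, p = 0.000977, reject H0.


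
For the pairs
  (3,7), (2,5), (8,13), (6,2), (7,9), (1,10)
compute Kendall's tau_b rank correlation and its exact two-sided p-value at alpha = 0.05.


Step 1: Enumerate the 15 unordered pairs (i,j) with i<j and classify each by sign(x_j-x_i) * sign(y_j-y_i).
  (1,2):dx=-1,dy=-2->C; (1,3):dx=+5,dy=+6->C; (1,4):dx=+3,dy=-5->D; (1,5):dx=+4,dy=+2->C
  (1,6):dx=-2,dy=+3->D; (2,3):dx=+6,dy=+8->C; (2,4):dx=+4,dy=-3->D; (2,5):dx=+5,dy=+4->C
  (2,6):dx=-1,dy=+5->D; (3,4):dx=-2,dy=-11->C; (3,5):dx=-1,dy=-4->C; (3,6):dx=-7,dy=-3->C
  (4,5):dx=+1,dy=+7->C; (4,6):dx=-5,dy=+8->D; (5,6):dx=-6,dy=+1->D
Step 2: C = 9, D = 6, total pairs = 15.
Step 3: tau = (C - D)/(n(n-1)/2) = (9 - 6)/15 = 0.200000.
Step 4: Exact two-sided p-value (enumerate n! = 720 permutations of y under H0): p = 0.719444.
Step 5: alpha = 0.05. fail to reject H0.

tau_b = 0.2000 (C=9, D=6), p = 0.719444, fail to reject H0.


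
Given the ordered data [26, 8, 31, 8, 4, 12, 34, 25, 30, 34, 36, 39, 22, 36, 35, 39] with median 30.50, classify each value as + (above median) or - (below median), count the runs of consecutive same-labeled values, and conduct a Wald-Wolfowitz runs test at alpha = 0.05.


Step 1: Compute median = 30.50; label A = above, B = below.
Labels in order: BBABBBABBAAABAAA  (n_A = 8, n_B = 8)
Step 2: Count runs R = 8.
Step 3: Under H0 (random ordering), E[R] = 2*n_A*n_B/(n_A+n_B) + 1 = 2*8*8/16 + 1 = 9.0000.
        Var[R] = 2*n_A*n_B*(2*n_A*n_B - n_A - n_B) / ((n_A+n_B)^2 * (n_A+n_B-1)) = 14336/3840 = 3.7333.
        SD[R] = 1.9322.
Step 4: Continuity-corrected z = (R + 0.5 - E[R]) / SD[R] = (8 + 0.5 - 9.0000) / 1.9322 = -0.2588.
Step 5: Two-sided p-value via normal approximation = 2*(1 - Phi(|z|)) = 0.795809.
Step 6: alpha = 0.05. fail to reject H0.

R = 8, z = -0.2588, p = 0.795809, fail to reject H0.


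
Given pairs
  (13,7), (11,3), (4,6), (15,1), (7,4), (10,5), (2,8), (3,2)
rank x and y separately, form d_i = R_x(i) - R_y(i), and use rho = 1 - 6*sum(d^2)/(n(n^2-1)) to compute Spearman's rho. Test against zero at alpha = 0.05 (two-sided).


Step 1: Rank x and y separately (midranks; no ties here).
rank(x): 13->7, 11->6, 4->3, 15->8, 7->4, 10->5, 2->1, 3->2
rank(y): 7->7, 3->3, 6->6, 1->1, 4->4, 5->5, 8->8, 2->2
Step 2: d_i = R_x(i) - R_y(i); compute d_i^2.
  (7-7)^2=0, (6-3)^2=9, (3-6)^2=9, (8-1)^2=49, (4-4)^2=0, (5-5)^2=0, (1-8)^2=49, (2-2)^2=0
sum(d^2) = 116.
Step 3: rho = 1 - 6*116 / (8*(8^2 - 1)) = 1 - 696/504 = -0.380952.
Step 4: Under H0, t = rho * sqrt((n-2)/(1-rho^2)) = -1.0092 ~ t(6).
Step 5: Two-sided p-value from the t-distribution with 6 df = 0.351813.
Step 6: alpha = 0.05. fail to reject H0.

rho = -0.3810, p = 0.351813, fail to reject H0 at alpha = 0.05.


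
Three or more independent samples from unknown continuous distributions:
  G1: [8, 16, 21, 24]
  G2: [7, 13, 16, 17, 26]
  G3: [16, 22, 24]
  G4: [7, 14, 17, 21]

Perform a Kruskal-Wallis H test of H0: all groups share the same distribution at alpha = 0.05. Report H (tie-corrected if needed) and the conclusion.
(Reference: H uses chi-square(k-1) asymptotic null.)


Step 1: Combine all N = 16 observations and assign midranks.
sorted (value, group, rank): (7,G2,1.5), (7,G4,1.5), (8,G1,3), (13,G2,4), (14,G4,5), (16,G1,7), (16,G2,7), (16,G3,7), (17,G2,9.5), (17,G4,9.5), (21,G1,11.5), (21,G4,11.5), (22,G3,13), (24,G1,14.5), (24,G3,14.5), (26,G2,16)
Step 2: Sum ranks within each group.
R_1 = 36 (n_1 = 4)
R_2 = 38 (n_2 = 5)
R_3 = 34.5 (n_3 = 3)
R_4 = 27.5 (n_4 = 4)
Step 3: H = 12/(N(N+1)) * sum(R_i^2/n_i) - 3(N+1)
     = 12/(16*17) * (36^2/4 + 38^2/5 + 34.5^2/3 + 27.5^2/4) - 3*17
     = 0.044118 * 1198.61 - 51
     = 1.879963.
Step 4: Ties present; correction factor C = 1 - 48/(16^3 - 16) = 0.988235. Corrected H = 1.879963 / 0.988235 = 1.902344.
Step 5: Under H0, H ~ chi^2(3); p-value = 0.592921.
Step 6: alpha = 0.05. fail to reject H0.

H = 1.9023, df = 3, p = 0.592921, fail to reject H0.


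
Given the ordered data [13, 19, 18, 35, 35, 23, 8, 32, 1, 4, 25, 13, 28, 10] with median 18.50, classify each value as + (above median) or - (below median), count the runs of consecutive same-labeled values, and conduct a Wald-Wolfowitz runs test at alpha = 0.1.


Step 1: Compute median = 18.50; label A = above, B = below.
Labels in order: BABAAABABBABAB  (n_A = 7, n_B = 7)
Step 2: Count runs R = 11.
Step 3: Under H0 (random ordering), E[R] = 2*n_A*n_B/(n_A+n_B) + 1 = 2*7*7/14 + 1 = 8.0000.
        Var[R] = 2*n_A*n_B*(2*n_A*n_B - n_A - n_B) / ((n_A+n_B)^2 * (n_A+n_B-1)) = 8232/2548 = 3.2308.
        SD[R] = 1.7974.
Step 4: Continuity-corrected z = (R - 0.5 - E[R]) / SD[R] = (11 - 0.5 - 8.0000) / 1.7974 = 1.3909.
Step 5: Two-sided p-value via normal approximation = 2*(1 - Phi(|z|)) = 0.164264.
Step 6: alpha = 0.1. fail to reject H0.

R = 11, z = 1.3909, p = 0.164264, fail to reject H0.


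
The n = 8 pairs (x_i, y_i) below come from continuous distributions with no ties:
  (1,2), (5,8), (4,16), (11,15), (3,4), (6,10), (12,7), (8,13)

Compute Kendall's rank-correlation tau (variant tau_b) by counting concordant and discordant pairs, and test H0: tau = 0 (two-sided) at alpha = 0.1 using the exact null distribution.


Step 1: Enumerate the 28 unordered pairs (i,j) with i<j and classify each by sign(x_j-x_i) * sign(y_j-y_i).
  (1,2):dx=+4,dy=+6->C; (1,3):dx=+3,dy=+14->C; (1,4):dx=+10,dy=+13->C; (1,5):dx=+2,dy=+2->C
  (1,6):dx=+5,dy=+8->C; (1,7):dx=+11,dy=+5->C; (1,8):dx=+7,dy=+11->C; (2,3):dx=-1,dy=+8->D
  (2,4):dx=+6,dy=+7->C; (2,5):dx=-2,dy=-4->C; (2,6):dx=+1,dy=+2->C; (2,7):dx=+7,dy=-1->D
  (2,8):dx=+3,dy=+5->C; (3,4):dx=+7,dy=-1->D; (3,5):dx=-1,dy=-12->C; (3,6):dx=+2,dy=-6->D
  (3,7):dx=+8,dy=-9->D; (3,8):dx=+4,dy=-3->D; (4,5):dx=-8,dy=-11->C; (4,6):dx=-5,dy=-5->C
  (4,7):dx=+1,dy=-8->D; (4,8):dx=-3,dy=-2->C; (5,6):dx=+3,dy=+6->C; (5,7):dx=+9,dy=+3->C
  (5,8):dx=+5,dy=+9->C; (6,7):dx=+6,dy=-3->D; (6,8):dx=+2,dy=+3->C; (7,8):dx=-4,dy=+6->D
Step 2: C = 19, D = 9, total pairs = 28.
Step 3: tau = (C - D)/(n(n-1)/2) = (19 - 9)/28 = 0.357143.
Step 4: Exact two-sided p-value (enumerate n! = 40320 permutations of y under H0): p = 0.275099.
Step 5: alpha = 0.1. fail to reject H0.

tau_b = 0.3571 (C=19, D=9), p = 0.275099, fail to reject H0.


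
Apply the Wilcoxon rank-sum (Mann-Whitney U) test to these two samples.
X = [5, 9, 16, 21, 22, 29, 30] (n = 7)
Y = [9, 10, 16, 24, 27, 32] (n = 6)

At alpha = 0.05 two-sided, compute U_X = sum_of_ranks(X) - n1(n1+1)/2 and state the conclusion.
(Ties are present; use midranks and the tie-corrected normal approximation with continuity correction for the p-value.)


Step 1: Combine and sort all 13 observations; assign midranks.
sorted (value, group): (5,X), (9,X), (9,Y), (10,Y), (16,X), (16,Y), (21,X), (22,X), (24,Y), (27,Y), (29,X), (30,X), (32,Y)
ranks: 5->1, 9->2.5, 9->2.5, 10->4, 16->5.5, 16->5.5, 21->7, 22->8, 24->9, 27->10, 29->11, 30->12, 32->13
Step 2: Rank sum for X: R1 = 1 + 2.5 + 5.5 + 7 + 8 + 11 + 12 = 47.
Step 3: U_X = R1 - n1(n1+1)/2 = 47 - 7*8/2 = 47 - 28 = 19.
       U_Y = n1*n2 - U_X = 42 - 19 = 23.
Step 4: Ties are present, so use the tie-corrected normal approximation (with continuity correction) for the p-value.
Step 5: p-value = 0.829863; compare to alpha = 0.05. fail to reject H0.

U_X = 19, p = 0.829863, fail to reject H0 at alpha = 0.05.


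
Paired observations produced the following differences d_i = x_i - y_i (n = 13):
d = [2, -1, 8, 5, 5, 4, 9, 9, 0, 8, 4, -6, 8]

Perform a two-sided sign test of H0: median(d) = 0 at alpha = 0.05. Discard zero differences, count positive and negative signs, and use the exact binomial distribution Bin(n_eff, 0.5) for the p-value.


Step 1: Discard zero differences. Original n = 13; n_eff = number of nonzero differences = 12.
Nonzero differences (with sign): +2, -1, +8, +5, +5, +4, +9, +9, +8, +4, -6, +8
Step 2: Count signs: positive = 10, negative = 2.
Step 3: Under H0: P(positive) = 0.5, so the number of positives S ~ Bin(12, 0.5).
Step 4: Two-sided exact p-value = sum of Bin(12,0.5) probabilities at or below the observed probability = 0.038574.
Step 5: alpha = 0.05. reject H0.

n_eff = 12, pos = 10, neg = 2, p = 0.038574, reject H0.


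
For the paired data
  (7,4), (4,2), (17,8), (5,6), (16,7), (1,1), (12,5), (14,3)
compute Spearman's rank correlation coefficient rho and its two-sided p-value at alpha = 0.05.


Step 1: Rank x and y separately (midranks; no ties here).
rank(x): 7->4, 4->2, 17->8, 5->3, 16->7, 1->1, 12->5, 14->6
rank(y): 4->4, 2->2, 8->8, 6->6, 7->7, 1->1, 5->5, 3->3
Step 2: d_i = R_x(i) - R_y(i); compute d_i^2.
  (4-4)^2=0, (2-2)^2=0, (8-8)^2=0, (3-6)^2=9, (7-7)^2=0, (1-1)^2=0, (5-5)^2=0, (6-3)^2=9
sum(d^2) = 18.
Step 3: rho = 1 - 6*18 / (8*(8^2 - 1)) = 1 - 108/504 = 0.785714.
Step 4: Under H0, t = rho * sqrt((n-2)/(1-rho^2)) = 3.1113 ~ t(6).
Step 5: Two-sided p-value from the t-distribution with 6 df = 0.020815.
Step 6: alpha = 0.05. reject H0.

rho = 0.7857, p = 0.020815, reject H0 at alpha = 0.05.


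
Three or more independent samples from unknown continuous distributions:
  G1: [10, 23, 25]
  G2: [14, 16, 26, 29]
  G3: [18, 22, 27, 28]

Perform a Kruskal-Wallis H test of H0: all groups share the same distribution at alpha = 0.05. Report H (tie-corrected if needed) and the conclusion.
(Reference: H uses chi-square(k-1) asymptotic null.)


Step 1: Combine all N = 11 observations and assign midranks.
sorted (value, group, rank): (10,G1,1), (14,G2,2), (16,G2,3), (18,G3,4), (22,G3,5), (23,G1,6), (25,G1,7), (26,G2,8), (27,G3,9), (28,G3,10), (29,G2,11)
Step 2: Sum ranks within each group.
R_1 = 14 (n_1 = 3)
R_2 = 24 (n_2 = 4)
R_3 = 28 (n_3 = 4)
Step 3: H = 12/(N(N+1)) * sum(R_i^2/n_i) - 3(N+1)
     = 12/(11*12) * (14^2/3 + 24^2/4 + 28^2/4) - 3*12
     = 0.090909 * 405.333 - 36
     = 0.848485.
Step 4: No ties, so H is used without correction.
Step 5: Under H0, H ~ chi^2(2); p-value = 0.654265.
Step 6: alpha = 0.05. fail to reject H0.

H = 0.8485, df = 2, p = 0.654265, fail to reject H0.


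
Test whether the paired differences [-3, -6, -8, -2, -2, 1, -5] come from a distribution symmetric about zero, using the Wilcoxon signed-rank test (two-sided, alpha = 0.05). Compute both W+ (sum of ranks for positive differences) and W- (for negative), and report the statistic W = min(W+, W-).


Step 1: Drop any zero differences (none here) and take |d_i|.
|d| = [3, 6, 8, 2, 2, 1, 5]
Step 2: Midrank |d_i| (ties get averaged ranks).
ranks: |3|->4, |6|->6, |8|->7, |2|->2.5, |2|->2.5, |1|->1, |5|->5
Step 3: Attach original signs; sum ranks with positive sign and with negative sign.
W+ = 1 = 1
W- = 4 + 6 + 7 + 2.5 + 2.5 + 5 = 27
(Check: W+ + W- = 28 should equal n(n+1)/2 = 28.)
Step 4: Test statistic W = min(W+, W-) = 1.
Step 5: Ties in |d|, so use the tie-corrected normal approximation.
        E[W] = n(n+1)/4 = 7*8/4 = 14.
        Tie groups: |d|=2 (t=2); sum(t^3 - t) = 6.
        Var[W] = n(n+1)(2n+1)/24 - sum(t^3-t)/48 = 840/24 - 6/48 = 34.875.
        z = (W - E[W]) / sqrt(Var[W]) = (1 - 14) / 5.9055 = -2.2013.
        Two-sided p = 2*Phi(z) = 0.027712.
Step 6: alpha = 0.05. reject H0.

W+ = 1, W- = 27, W = min = 1, p = 0.027712, reject H0.


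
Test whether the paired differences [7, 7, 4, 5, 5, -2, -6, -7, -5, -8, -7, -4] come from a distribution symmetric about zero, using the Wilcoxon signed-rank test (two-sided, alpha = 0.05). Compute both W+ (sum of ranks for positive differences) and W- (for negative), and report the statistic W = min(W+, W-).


Step 1: Drop any zero differences (none here) and take |d_i|.
|d| = [7, 7, 4, 5, 5, 2, 6, 7, 5, 8, 7, 4]
Step 2: Midrank |d_i| (ties get averaged ranks).
ranks: |7|->9.5, |7|->9.5, |4|->2.5, |5|->5, |5|->5, |2|->1, |6|->7, |7|->9.5, |5|->5, |8|->12, |7|->9.5, |4|->2.5
Step 3: Attach original signs; sum ranks with positive sign and with negative sign.
W+ = 9.5 + 9.5 + 2.5 + 5 + 5 = 31.5
W- = 1 + 7 + 9.5 + 5 + 12 + 9.5 + 2.5 = 46.5
(Check: W+ + W- = 78 should equal n(n+1)/2 = 78.)
Step 4: Test statistic W = min(W+, W-) = 31.5.
Step 5: Ties in |d|, so use the tie-corrected normal approximation.
        E[W] = n(n+1)/4 = 12*13/4 = 39.
        Tie groups: |d|=4 (t=2), |d|=5 (t=3), |d|=7 (t=4); sum(t^3 - t) = 90.
        Var[W] = n(n+1)(2n+1)/24 - sum(t^3-t)/48 = 3900/24 - 90/48 = 160.625.
        z = (W - E[W]) / sqrt(Var[W]) = (31.5 - 39) / 12.6738 = -0.5918.
        Two-sided p = 2*Phi(z) = 0.554003.
Step 6: alpha = 0.05. fail to reject H0.

W+ = 31.5, W- = 46.5, W = min = 31.5, p = 0.554003, fail to reject H0.


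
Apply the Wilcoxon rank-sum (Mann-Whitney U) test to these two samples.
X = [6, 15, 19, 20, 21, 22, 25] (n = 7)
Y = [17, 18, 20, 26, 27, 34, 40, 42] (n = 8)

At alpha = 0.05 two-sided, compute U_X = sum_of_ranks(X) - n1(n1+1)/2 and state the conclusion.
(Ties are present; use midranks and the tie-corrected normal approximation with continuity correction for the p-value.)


Step 1: Combine and sort all 15 observations; assign midranks.
sorted (value, group): (6,X), (15,X), (17,Y), (18,Y), (19,X), (20,X), (20,Y), (21,X), (22,X), (25,X), (26,Y), (27,Y), (34,Y), (40,Y), (42,Y)
ranks: 6->1, 15->2, 17->3, 18->4, 19->5, 20->6.5, 20->6.5, 21->8, 22->9, 25->10, 26->11, 27->12, 34->13, 40->14, 42->15
Step 2: Rank sum for X: R1 = 1 + 2 + 5 + 6.5 + 8 + 9 + 10 = 41.5.
Step 3: U_X = R1 - n1(n1+1)/2 = 41.5 - 7*8/2 = 41.5 - 28 = 13.5.
       U_Y = n1*n2 - U_X = 56 - 13.5 = 42.5.
Step 4: Ties are present, so use the tie-corrected normal approximation (with continuity correction) for the p-value.
Step 5: p-value = 0.104882; compare to alpha = 0.05. fail to reject H0.

U_X = 13.5, p = 0.104882, fail to reject H0 at alpha = 0.05.


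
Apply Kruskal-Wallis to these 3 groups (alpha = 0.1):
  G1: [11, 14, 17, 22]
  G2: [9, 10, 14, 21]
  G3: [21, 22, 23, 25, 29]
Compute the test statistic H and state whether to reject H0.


Step 1: Combine all N = 13 observations and assign midranks.
sorted (value, group, rank): (9,G2,1), (10,G2,2), (11,G1,3), (14,G1,4.5), (14,G2,4.5), (17,G1,6), (21,G2,7.5), (21,G3,7.5), (22,G1,9.5), (22,G3,9.5), (23,G3,11), (25,G3,12), (29,G3,13)
Step 2: Sum ranks within each group.
R_1 = 23 (n_1 = 4)
R_2 = 15 (n_2 = 4)
R_3 = 53 (n_3 = 5)
Step 3: H = 12/(N(N+1)) * sum(R_i^2/n_i) - 3(N+1)
     = 12/(13*14) * (23^2/4 + 15^2/4 + 53^2/5) - 3*14
     = 0.065934 * 750.3 - 42
     = 7.470330.
Step 4: Ties present; correction factor C = 1 - 18/(13^3 - 13) = 0.991758. Corrected H = 7.470330 / 0.991758 = 7.532410.
Step 5: Under H0, H ~ chi^2(2); p-value = 0.023140.
Step 6: alpha = 0.1. reject H0.

H = 7.5324, df = 2, p = 0.023140, reject H0.


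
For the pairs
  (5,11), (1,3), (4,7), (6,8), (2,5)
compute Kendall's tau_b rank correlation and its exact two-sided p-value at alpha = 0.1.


Step 1: Enumerate the 10 unordered pairs (i,j) with i<j and classify each by sign(x_j-x_i) * sign(y_j-y_i).
  (1,2):dx=-4,dy=-8->C; (1,3):dx=-1,dy=-4->C; (1,4):dx=+1,dy=-3->D; (1,5):dx=-3,dy=-6->C
  (2,3):dx=+3,dy=+4->C; (2,4):dx=+5,dy=+5->C; (2,5):dx=+1,dy=+2->C; (3,4):dx=+2,dy=+1->C
  (3,5):dx=-2,dy=-2->C; (4,5):dx=-4,dy=-3->C
Step 2: C = 9, D = 1, total pairs = 10.
Step 3: tau = (C - D)/(n(n-1)/2) = (9 - 1)/10 = 0.800000.
Step 4: Exact two-sided p-value (enumerate n! = 120 permutations of y under H0): p = 0.083333.
Step 5: alpha = 0.1. reject H0.

tau_b = 0.8000 (C=9, D=1), p = 0.083333, reject H0.


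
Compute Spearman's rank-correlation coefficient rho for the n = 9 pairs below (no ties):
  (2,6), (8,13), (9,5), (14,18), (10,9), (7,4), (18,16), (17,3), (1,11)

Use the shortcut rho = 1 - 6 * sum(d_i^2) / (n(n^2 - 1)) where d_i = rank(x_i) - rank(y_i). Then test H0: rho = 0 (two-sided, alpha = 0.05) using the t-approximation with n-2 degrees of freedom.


Step 1: Rank x and y separately (midranks; no ties here).
rank(x): 2->2, 8->4, 9->5, 14->7, 10->6, 7->3, 18->9, 17->8, 1->1
rank(y): 6->4, 13->7, 5->3, 18->9, 9->5, 4->2, 16->8, 3->1, 11->6
Step 2: d_i = R_x(i) - R_y(i); compute d_i^2.
  (2-4)^2=4, (4-7)^2=9, (5-3)^2=4, (7-9)^2=4, (6-5)^2=1, (3-2)^2=1, (9-8)^2=1, (8-1)^2=49, (1-6)^2=25
sum(d^2) = 98.
Step 3: rho = 1 - 6*98 / (9*(9^2 - 1)) = 1 - 588/720 = 0.183333.
Step 4: Under H0, t = rho * sqrt((n-2)/(1-rho^2)) = 0.4934 ~ t(7).
Step 5: Two-sided p-value from the t-distribution with 7 df = 0.636820.
Step 6: alpha = 0.05. fail to reject H0.

rho = 0.1833, p = 0.636820, fail to reject H0 at alpha = 0.05.


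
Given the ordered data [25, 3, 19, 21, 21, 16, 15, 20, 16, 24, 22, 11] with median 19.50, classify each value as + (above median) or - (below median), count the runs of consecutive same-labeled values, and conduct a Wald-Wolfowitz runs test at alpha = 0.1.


Step 1: Compute median = 19.50; label A = above, B = below.
Labels in order: ABBAABBABAAB  (n_A = 6, n_B = 6)
Step 2: Count runs R = 8.
Step 3: Under H0 (random ordering), E[R] = 2*n_A*n_B/(n_A+n_B) + 1 = 2*6*6/12 + 1 = 7.0000.
        Var[R] = 2*n_A*n_B*(2*n_A*n_B - n_A - n_B) / ((n_A+n_B)^2 * (n_A+n_B-1)) = 4320/1584 = 2.7273.
        SD[R] = 1.6514.
Step 4: Continuity-corrected z = (R - 0.5 - E[R]) / SD[R] = (8 - 0.5 - 7.0000) / 1.6514 = 0.3028.
Step 5: Two-sided p-value via normal approximation = 2*(1 - Phi(|z|)) = 0.762069.
Step 6: alpha = 0.1. fail to reject H0.

R = 8, z = 0.3028, p = 0.762069, fail to reject H0.
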